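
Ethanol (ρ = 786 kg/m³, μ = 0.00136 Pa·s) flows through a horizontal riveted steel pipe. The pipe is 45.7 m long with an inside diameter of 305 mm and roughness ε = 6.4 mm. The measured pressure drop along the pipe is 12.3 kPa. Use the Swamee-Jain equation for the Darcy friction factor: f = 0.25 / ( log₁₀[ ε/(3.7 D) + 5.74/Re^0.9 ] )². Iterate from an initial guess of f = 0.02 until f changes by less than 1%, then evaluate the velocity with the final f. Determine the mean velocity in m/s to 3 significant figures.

Rearranging Darcy-Weisbach: V = √(2·ΔP·D/(f·L·ρ)). With ε/D = 0.0064/0.305 = 0.021, iterate starting from f = 0.02:
  f = 0.02 → V = √(2·1.23e+04·0.305/(0.02·45.7·786)) = 3.232 m/s; Re = ρVD/μ = 5.697e+05; f → 0.04967
  f = 0.04967 → V = 2.051 m/s; Re = 3.615e+05; f → 0.04974
Converged (Δf/f < 1%). With the final f = 0.04974: V = √(2·1.23e+04·0.305/(0.04974·45.7·786)) = 2.049 m/s.

V ≈ 2.05 m/s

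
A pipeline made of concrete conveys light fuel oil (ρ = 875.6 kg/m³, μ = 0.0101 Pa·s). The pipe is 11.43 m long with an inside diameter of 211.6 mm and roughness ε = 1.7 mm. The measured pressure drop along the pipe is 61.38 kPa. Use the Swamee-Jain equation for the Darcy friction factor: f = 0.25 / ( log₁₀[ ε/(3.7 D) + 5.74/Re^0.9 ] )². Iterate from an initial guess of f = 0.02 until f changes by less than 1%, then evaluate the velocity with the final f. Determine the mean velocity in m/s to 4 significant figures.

V ≈ 8.505 m/s

Rearranging Darcy-Weisbach: V = √(2·ΔP·D/(f·L·ρ)). With ε/D = 0.0017/0.2116 = 0.00803, iterate starting from f = 0.02:
  f = 0.02 → V = √(2·6.138e+04·0.2116/(0.02·11.43·875.6)) = 11.39 m/s; Re = ρVD/μ = 2.09e+05; f → 0.03574
  f = 0.03574 → V = 8.522 m/s; Re = 1.563e+05; f → 0.03588
Converged (Δf/f < 1%). With the final f = 0.03588: V = √(2·6.138e+04·0.2116/(0.03588·11.43·875.6)) = 8.505 m/s.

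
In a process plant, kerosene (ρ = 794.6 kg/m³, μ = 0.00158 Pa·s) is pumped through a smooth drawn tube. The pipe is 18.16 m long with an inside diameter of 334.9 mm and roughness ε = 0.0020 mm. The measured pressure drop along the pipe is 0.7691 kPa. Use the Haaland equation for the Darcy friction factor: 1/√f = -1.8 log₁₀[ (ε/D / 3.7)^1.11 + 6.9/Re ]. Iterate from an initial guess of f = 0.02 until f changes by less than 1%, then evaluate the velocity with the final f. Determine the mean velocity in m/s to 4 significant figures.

V ≈ 1.555 m/s

Rearranging Darcy-Weisbach: V = √(2·ΔP·D/(f·L·ρ)). With ε/D = 2e-06/0.3349 = 5.97e-06, iterate starting from f = 0.02:
  f = 0.02 → V = √(2·769.1·0.3349/(0.02·18.16·794.6)) = 1.336 m/s; Re = ρVD/μ = 2.25e+05; f → 0.01519
  f = 0.01519 → V = 1.533 m/s; Re = 2.582e+05; f → 0.0148
  f = 0.0148 → V = 1.553 m/s; Re = 2.616e+05; f → 0.01476
Converged (Δf/f < 1%). With the final f = 0.01476: V = √(2·769.1·0.3349/(0.01476·18.16·794.6)) = 1.555 m/s.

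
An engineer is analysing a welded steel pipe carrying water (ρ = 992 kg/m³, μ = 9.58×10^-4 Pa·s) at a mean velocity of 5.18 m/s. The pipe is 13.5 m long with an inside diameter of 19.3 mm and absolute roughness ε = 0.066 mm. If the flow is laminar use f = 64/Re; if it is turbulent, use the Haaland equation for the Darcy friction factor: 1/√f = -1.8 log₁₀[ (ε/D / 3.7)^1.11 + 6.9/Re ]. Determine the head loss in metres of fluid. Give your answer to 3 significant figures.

Reynolds number Re = ρVD/μ = 992 · 5.18 · 0.0193 / 0.000958 = 1.035e+05.
Re > 4000 → turbulent. Relative roughness ε/D = 6.6e-05/0.0193 = 0.00342. Haaland: 1/√f = -1.8 log₁₀[(0.00342/3.7)^1.11 + 6.9/1.035e+05] = -1.8 log₁₀[0.000429 + 6.67e-05] = 5.949, so f = 0.02825.
Darcy-Weisbach: ΔP = f(L/D)(ρV²/2) = 0.02825·(13.5/0.0193)·(992·5.18²/2) = 0.02825·699.5·1.331e+04 = 2.63e+05 Pa.
Head loss h_f = ΔP/(ρg) = 2.63e+05/(992·9.81) = 27.0 m.

h_f ≈ 27.0 m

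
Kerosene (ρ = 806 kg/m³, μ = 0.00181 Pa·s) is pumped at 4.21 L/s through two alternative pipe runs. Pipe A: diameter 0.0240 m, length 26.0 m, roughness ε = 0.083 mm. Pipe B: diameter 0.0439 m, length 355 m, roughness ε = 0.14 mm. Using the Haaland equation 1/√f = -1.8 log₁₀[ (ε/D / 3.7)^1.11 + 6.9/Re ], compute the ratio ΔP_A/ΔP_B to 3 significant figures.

Pipe A: V = Q/A = 0.00421/0.0004524 = 9.306 m/s; Re = 9.946e+04; ε/D = 0.00346; Haaland → f = 0.02837; ΔP_A = f(L/D)(ρV²/2) = 1.073e+06 Pa.
Pipe B: V = Q/A = 0.00421/0.001514 = 2.781 m/s; Re = 5.437e+04; ε/D = 0.00319; Haaland → f = 0.02867; ΔP_B = f(L/D)(ρV²/2) = 7.228e+05 Pa.
ΔP_A/ΔP_B = 1.073e+06/7.228e+05 = 1.48.

ΔP_A/ΔP_B ≈ 1.48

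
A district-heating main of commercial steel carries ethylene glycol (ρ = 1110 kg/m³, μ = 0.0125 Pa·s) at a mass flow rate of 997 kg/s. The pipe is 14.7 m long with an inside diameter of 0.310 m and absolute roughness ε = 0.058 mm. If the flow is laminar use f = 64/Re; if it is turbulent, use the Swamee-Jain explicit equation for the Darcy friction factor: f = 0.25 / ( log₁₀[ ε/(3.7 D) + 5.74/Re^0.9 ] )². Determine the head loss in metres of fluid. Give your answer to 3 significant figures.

h_f ≈ 5.49 m

A = πD²/4 = π(0.31)²/4 = 0.07548 m²; mean velocity V = ṁ/(ρA) = 997/(1110 · 0.07548) = 11.9 m/s.
Reynolds number Re = ρVD/μ = 1110 · 11.9 · 0.31 / 0.0125 = 3.276e+05.
Re > 4000 → turbulent. Relative roughness ε/D = 5.8e-05/0.31 = 0.000187. Swamee-Jain: f = 0.25/(log₁₀[0.000187/3.7 + 5.74/3.276e+05^0.9])² = 0.25/(log₁₀[5.06e-05 + 6.24e-05])² = 0.25/(-3.947)² = 0.01605.
Darcy-Weisbach: ΔP = f(L/D)(ρV²/2) = 0.01605·(14.7/0.31)·(1110·11.9²/2) = 0.01605·47.42·7.86e+04 = 5.981e+04 Pa.
Head loss h_f = ΔP/(ρg) = 5.981e+04/(1110·9.81) = 5.49 m.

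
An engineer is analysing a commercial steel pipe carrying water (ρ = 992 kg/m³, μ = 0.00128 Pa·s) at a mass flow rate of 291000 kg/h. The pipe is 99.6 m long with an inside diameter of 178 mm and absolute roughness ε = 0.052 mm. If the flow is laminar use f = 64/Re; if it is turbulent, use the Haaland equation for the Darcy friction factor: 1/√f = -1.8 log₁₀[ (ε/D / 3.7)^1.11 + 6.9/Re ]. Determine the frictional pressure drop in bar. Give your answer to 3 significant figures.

ṁ = 291000 kg/h = 291000/3600 = 80.83 kg/s.
A = πD²/4 = π(0.178)²/4 = 0.02488 m²; mean velocity V = ṁ/(ρA) = 80.83/(992 · 0.02488) = 3.275 m/s.
Reynolds number Re = ρVD/μ = 992 · 3.275 · 0.178 / 0.00128 = 4.517e+05.
Re > 4000 → turbulent. Relative roughness ε/D = 5.2e-05/0.178 = 0.000292. Haaland: 1/√f = -1.8 log₁₀[(0.000292/3.7)^1.11 + 6.9/4.517e+05] = -1.8 log₁₀[2.79e-05 + 1.53e-05] = 7.856, so f = 0.0162.
Darcy-Weisbach: ΔP = f(L/D)(ρV²/2) = 0.0162·(99.6/0.178)·(992·3.275²/2) = 0.0162·559.6·5318 = 4.822e+04 Pa.
ΔP = 4.822e+04 Pa = 0.482 bar.

ΔP ≈ 0.482 bar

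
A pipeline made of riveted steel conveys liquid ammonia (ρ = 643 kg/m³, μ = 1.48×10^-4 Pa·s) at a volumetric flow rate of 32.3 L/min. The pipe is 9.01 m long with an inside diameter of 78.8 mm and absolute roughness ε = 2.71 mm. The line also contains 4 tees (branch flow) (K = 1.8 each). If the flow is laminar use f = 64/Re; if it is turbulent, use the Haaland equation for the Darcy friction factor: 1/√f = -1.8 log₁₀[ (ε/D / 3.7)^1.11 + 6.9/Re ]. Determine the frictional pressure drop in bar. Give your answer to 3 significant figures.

ΔP ≈ 5.57×10^-4 bar

Q = 32.3 L/min = 32.3/60000 = 0.0005383 m³/s.
Cross-sectional area A = πD²/4 = π(0.0788)²/4 = 0.004877 m²; mean velocity V = Q/A = 0.0005383/0.004877 = 0.1104 m/s.
Reynolds number Re = ρVD/μ = 643 · 0.1104 · 0.0788 / 0.000148 = 3.779e+04.
Re > 4000 → turbulent. Relative roughness ε/D = 0.00271/0.0788 = 0.0344. Haaland: 1/√f = -1.8 log₁₀[(0.0344/3.7)^1.11 + 6.9/3.779e+04] = -1.8 log₁₀[0.00556 + 0.000183] = 4.034, so f = 0.06145.
Total minor-loss coefficient ΣK = 4·1.8 = 7.2.
ΔP = [f·L/D + ΣK]·(ρV²/2) = [0.06145·9.01/0.0788 + 7.2]·(643·0.1104²/2) = [7.026 + 7.2]·3.917 = 55.73 Pa.
ΔP = 55.73 Pa = 5.57×10^-4 bar.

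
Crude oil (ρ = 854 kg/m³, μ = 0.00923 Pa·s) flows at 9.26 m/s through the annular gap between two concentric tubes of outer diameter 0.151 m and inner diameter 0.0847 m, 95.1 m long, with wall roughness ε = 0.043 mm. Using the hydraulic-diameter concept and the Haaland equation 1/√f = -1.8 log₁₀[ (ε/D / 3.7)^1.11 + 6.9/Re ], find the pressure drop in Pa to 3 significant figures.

ΔP ≈ 1.17×10^6 Pa

Hydraulic diameter D_h = 4A/P = D_o - D_i = 0.151 - 0.0847 = 0.0663 m.
Re = ρVD_h/μ = 854·9.26·0.0663/0.00923 = 5.68e+04.
ε/D_h = 4.3e-05/0.0663 = 0.000649; Haaland gives 1/√f = -1.8 log₁₀[6.77e-05+0.000121] = 6.702, so f = 0.02227.
ΔP = f(L/D_h)(ρV²/2) = 0.02227·95.1/0.0663·3.661e+04 = 1.169e+06 Pa.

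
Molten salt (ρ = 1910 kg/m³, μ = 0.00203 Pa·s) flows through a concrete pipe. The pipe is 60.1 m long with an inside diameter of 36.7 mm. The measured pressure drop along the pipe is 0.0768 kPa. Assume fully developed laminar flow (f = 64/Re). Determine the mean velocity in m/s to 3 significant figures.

V ≈ 0.0265 m/s

For laminar flow, f = 64/Re with Re = ρVD/μ, so Darcy-Weisbach reduces to ΔP = 32μLV/D². Solving for V: V = ΔP·D²/(32μL) = 76.8·(0.0367)²/(32·0.00203·60.1) = 0.0265 m/s.
Check: Re = ρVD/μ = 1910·0.0265·0.0367/0.00203 = 914.9 < 2300, so the laminar assumption holds.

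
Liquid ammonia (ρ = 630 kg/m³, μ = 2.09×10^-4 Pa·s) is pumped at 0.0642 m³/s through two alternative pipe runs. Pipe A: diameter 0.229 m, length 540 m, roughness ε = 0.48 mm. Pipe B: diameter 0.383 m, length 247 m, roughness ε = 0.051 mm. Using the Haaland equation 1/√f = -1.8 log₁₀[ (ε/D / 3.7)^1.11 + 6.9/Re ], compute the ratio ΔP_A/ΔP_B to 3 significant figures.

Pipe A: V = Q/A = 0.0642/0.04119 = 1.559 m/s; Re = 1.076e+06; ε/D = 0.0021; Haaland → f = 0.02391; ΔP_A = f(L/D)(ρV²/2) = 4.315e+04 Pa.
Pipe B: V = Q/A = 0.0642/0.1152 = 0.5572 m/s; Re = 6.433e+05; ε/D = 0.000133; Haaland → f = 0.01428; ΔP_B = f(L/D)(ρV²/2) = 900.6 Pa.
ΔP_A/ΔP_B = 4.315e+04/900.6 = 47.9.

ΔP_A/ΔP_B ≈ 47.9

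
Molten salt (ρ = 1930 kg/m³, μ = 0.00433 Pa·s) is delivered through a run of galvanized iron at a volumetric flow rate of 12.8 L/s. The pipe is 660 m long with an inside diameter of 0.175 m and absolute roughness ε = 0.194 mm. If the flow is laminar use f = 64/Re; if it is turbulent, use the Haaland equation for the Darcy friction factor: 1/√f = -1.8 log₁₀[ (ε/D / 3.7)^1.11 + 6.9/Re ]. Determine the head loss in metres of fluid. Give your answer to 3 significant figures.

h_f ≈ 1.34 m

Q = 12.8 L/s = 12.8/1000 = 0.0128 m³/s.
Cross-sectional area A = πD²/4 = π(0.175)²/4 = 0.02405 m²; mean velocity V = Q/A = 0.0128/0.02405 = 0.5322 m/s.
Reynolds number Re = ρVD/μ = 1930 · 0.5322 · 0.175 / 0.00433 = 4.151e+04.
Re > 4000 → turbulent. Relative roughness ε/D = 0.000194/0.175 = 0.00111. Haaland: 1/√f = -1.8 log₁₀[(0.00111/3.7)^1.11 + 6.9/4.151e+04] = -1.8 log₁₀[0.000123 + 0.000166] = 6.37, so f = 0.02464.
Darcy-Weisbach: ΔP = f(L/D)(ρV²/2) = 0.02464·(660/0.175)·(1930·0.5322²/2) = 0.02464·3771·273.3 = 2.54e+04 Pa.
Head loss h_f = ΔP/(ρg) = 2.54e+04/(1930·9.81) = 1.34 m.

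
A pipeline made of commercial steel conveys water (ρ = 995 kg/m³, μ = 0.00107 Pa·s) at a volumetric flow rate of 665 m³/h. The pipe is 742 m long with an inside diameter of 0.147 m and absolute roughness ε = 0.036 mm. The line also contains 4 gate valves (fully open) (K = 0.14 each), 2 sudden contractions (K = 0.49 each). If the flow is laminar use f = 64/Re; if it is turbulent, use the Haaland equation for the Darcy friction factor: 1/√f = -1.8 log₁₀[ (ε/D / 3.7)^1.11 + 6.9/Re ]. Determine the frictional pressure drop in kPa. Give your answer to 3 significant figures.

ΔP ≈ 4510 kPa

Q = 665 m³/h = 665/3600 = 0.1847 m³/s.
Cross-sectional area A = πD²/4 = π(0.147)²/4 = 0.01697 m²; mean velocity V = Q/A = 0.1847/0.01697 = 10.88 m/s.
Reynolds number Re = ρVD/μ = 995 · 10.88 · 0.147 / 0.00107 = 1.488e+06.
Re > 4000 → turbulent. Relative roughness ε/D = 3.6e-05/0.147 = 0.000245. Haaland: 1/√f = -1.8 log₁₀[(0.000245/3.7)^1.11 + 6.9/1.488e+06] = -1.8 log₁₀[2.3e-05 + 4.64e-06] = 8.206, so f = 0.01485.
Total minor-loss coefficient ΣK = 4·0.14 + 2·0.49 = 1.54.
ΔP = [f·L/D + ΣK]·(ρV²/2) = [0.01485·742/0.147 + 1.54]·(995·10.88²/2) = [74.95 + 1.54]·5.894e+04 = 4.508e+06 Pa.
ΔP = 4.508e+06 Pa = 4510 kPa.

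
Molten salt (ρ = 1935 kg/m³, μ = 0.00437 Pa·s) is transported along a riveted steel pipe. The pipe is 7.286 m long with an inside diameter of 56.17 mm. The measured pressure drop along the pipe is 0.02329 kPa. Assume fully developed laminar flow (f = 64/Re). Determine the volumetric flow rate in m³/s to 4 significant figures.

Q ≈ 1.787×10^-4 m³/s

For laminar flow, f = 64/Re with Re = ρVD/μ, so Darcy-Weisbach reduces to ΔP = 32μLV/D². Solving for V: V = ΔP·D²/(32μL) = 23.29·(0.05617)²/(32·0.00437·7.286) = 0.07212 m/s.
Check: Re = ρVD/μ = 1935·0.07212·0.05617/0.00437 = 1794 < 2300, so the laminar assumption holds.
Q = V·A = 0.07212·(π/4·0.05617²) = 0.0001787 m³/s = 1.787×10^-4 m³/s.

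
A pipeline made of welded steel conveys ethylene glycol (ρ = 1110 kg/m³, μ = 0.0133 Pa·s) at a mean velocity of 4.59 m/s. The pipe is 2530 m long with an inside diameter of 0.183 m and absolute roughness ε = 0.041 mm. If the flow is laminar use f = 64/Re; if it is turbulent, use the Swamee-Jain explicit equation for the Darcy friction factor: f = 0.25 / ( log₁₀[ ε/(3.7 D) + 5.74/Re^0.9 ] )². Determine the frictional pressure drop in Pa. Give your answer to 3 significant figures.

ΔP ≈ 3.28×10^6 Pa

Reynolds number Re = ρVD/μ = 1110 · 4.59 · 0.183 / 0.0133 = 7.01e+04.
Re > 4000 → turbulent. Relative roughness ε/D = 4.1e-05/0.183 = 0.000224. Swamee-Jain: f = 0.25/(log₁₀[0.000224/3.7 + 5.74/7.01e+04^0.9])² = 0.25/(log₁₀[6.06e-05 + 0.00025])² = 0.25/(-3.508)² = 0.02031.
Darcy-Weisbach: ΔP = f(L/D)(ρV²/2) = 0.02031·(2530/0.183)·(1110·4.59²/2) = 0.02031·1.383e+04·1.169e+04 = 3.284e+06 Pa.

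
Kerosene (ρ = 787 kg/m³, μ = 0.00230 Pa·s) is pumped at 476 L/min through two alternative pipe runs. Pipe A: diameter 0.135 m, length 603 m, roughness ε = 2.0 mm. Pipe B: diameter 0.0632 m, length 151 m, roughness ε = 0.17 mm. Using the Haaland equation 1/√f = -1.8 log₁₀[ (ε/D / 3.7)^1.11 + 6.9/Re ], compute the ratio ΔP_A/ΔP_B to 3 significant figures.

Pipe A: V = Q/A = 0.007933/0.01431 = 0.5542 m/s; Re = 2.56e+04; ε/D = 0.0148; Haaland → f = 0.04529; ΔP_A = f(L/D)(ρV²/2) = 2.445e+04 Pa.
Pipe B: V = Q/A = 0.007933/0.003137 = 2.529 m/s; Re = 5.469e+04; ε/D = 0.00269; Haaland → f = 0.02763; ΔP_B = f(L/D)(ρV²/2) = 1.661e+05 Pa.
ΔP_A/ΔP_B = 2.445e+04/1.661e+05 = 0.147.

ΔP_A/ΔP_B ≈ 0.147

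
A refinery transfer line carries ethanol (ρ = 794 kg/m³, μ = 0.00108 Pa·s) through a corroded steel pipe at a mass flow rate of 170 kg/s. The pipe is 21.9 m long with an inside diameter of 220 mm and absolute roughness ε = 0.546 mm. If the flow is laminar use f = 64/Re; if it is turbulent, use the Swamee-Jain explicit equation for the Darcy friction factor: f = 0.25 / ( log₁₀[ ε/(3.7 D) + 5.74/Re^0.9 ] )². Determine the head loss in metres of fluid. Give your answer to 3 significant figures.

A = πD²/4 = π(0.22)²/4 = 0.03801 m²; mean velocity V = ṁ/(ρA) = 170/(794 · 0.03801) = 5.632 m/s.
Reynolds number Re = ρVD/μ = 794 · 5.632 · 0.22 / 0.00108 = 9.11e+05.
Re > 4000 → turbulent. Relative roughness ε/D = 0.000546/0.22 = 0.00248. Swamee-Jain: f = 0.25/(log₁₀[0.00248/3.7 + 5.74/9.11e+05^0.9])² = 0.25/(log₁₀[0.000671 + 2.49e-05])² = 0.25/(-3.158)² = 0.02507.
Darcy-Weisbach: ΔP = f(L/D)(ρV²/2) = 0.02507·(21.9/0.22)·(794·5.632²/2) = 0.02507·99.55·1.259e+04 = 3.144e+04 Pa.
Head loss h_f = ΔP/(ρg) = 3.144e+04/(794·9.81) = 4.04 m.

h_f ≈ 4.04 m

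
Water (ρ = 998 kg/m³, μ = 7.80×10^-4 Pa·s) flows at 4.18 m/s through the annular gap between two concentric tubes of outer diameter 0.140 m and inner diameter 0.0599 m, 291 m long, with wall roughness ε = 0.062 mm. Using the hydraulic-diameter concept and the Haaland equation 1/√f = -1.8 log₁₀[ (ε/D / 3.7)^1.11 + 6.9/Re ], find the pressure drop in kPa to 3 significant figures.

ΔP ≈ 609 kPa

Hydraulic diameter D_h = 4A/P = D_o - D_i = 0.14 - 0.0599 = 0.0801 m.
Re = ρVD_h/μ = 998·4.18·0.0801/0.00078 = 4.284e+05.
ε/D_h = 6.2e-05/0.0801 = 0.000774; Haaland gives 1/√f = -1.8 log₁₀[8.24e-05+1.61e-05] = 7.212, so f = 0.01923.
ΔP = f(L/D_h)(ρV²/2) = 0.01923·291/0.0801·8719 = 6.09e+05 Pa.
ΔP = 609 kPa.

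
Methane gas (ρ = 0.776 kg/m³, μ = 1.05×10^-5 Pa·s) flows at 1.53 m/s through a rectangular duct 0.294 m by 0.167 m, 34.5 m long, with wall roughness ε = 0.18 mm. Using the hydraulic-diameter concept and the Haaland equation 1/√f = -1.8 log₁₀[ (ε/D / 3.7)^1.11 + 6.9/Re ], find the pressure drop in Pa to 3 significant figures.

Hydraulic diameter D_h = 4A/P = 4·(0.294·0.167)/(2·(0.294+0.167)) = 0.1964/0.922 = 0.213 m.
Re = ρVD_h/μ = 0.776·1.53·0.213/1.05e-05 = 2.409e+04.
ε/D_h = 0.00018/0.213 = 0.000845; Haaland gives 1/√f = -1.8 log₁₀[9.08e-05+0.000286] = 6.162, so f = 0.02634.
ΔP = f(L/D_h)(ρV²/2) = 0.02634·34.5/0.213·0.9083 = 3.874 Pa.

ΔP ≈ 3.87 Pa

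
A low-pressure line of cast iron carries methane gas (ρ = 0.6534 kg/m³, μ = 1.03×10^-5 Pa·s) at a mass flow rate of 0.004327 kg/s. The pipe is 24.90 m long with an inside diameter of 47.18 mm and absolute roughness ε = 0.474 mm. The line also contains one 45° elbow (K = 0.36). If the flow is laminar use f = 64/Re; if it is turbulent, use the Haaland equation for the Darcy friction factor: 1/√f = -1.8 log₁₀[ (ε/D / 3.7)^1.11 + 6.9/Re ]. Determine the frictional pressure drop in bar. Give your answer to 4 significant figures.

ΔP ≈ 0.001069 bar

A = πD²/4 = π(0.04718)²/4 = 0.001748 m²; mean velocity V = ṁ/(ρA) = 0.004327/(0.6534 · 0.001748) = 3.788 m/s.
Reynolds number Re = ρVD/μ = 0.6534 · 3.788 · 0.04718 / 1.03e-05 = 1.134e+04.
Re > 4000 → turbulent. Relative roughness ε/D = 0.000474/0.04718 = 0.01. Haaland: 1/√f = -1.8 log₁₀[(0.01/3.7)^1.11 + 6.9/1.134e+04] = -1.8 log₁₀[0.00142 + 0.000609] = 4.848, so f = 0.04255.
Total minor-loss coefficient ΣK = 1·0.36 = 0.36.
ΔP = [f·L/D + ΣK]·(ρV²/2) = [0.04255·24.9/0.04718 + 0.36]·(0.6534·3.788²/2) = [22.46 + 0.36]·4.688 = 106.9 Pa.
ΔP = 106.9 Pa = 0.001069 bar.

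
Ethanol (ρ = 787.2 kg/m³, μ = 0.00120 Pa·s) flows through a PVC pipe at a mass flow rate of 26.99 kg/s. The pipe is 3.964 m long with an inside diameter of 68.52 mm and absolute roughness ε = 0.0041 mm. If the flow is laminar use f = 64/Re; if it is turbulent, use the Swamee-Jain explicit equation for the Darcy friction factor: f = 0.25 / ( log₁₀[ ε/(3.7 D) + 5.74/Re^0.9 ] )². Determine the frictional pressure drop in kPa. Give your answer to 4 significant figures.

ΔP ≈ 28.19 kPa

A = πD²/4 = π(0.06852)²/4 = 0.003687 m²; mean velocity V = ṁ/(ρA) = 26.99/(787.2 · 0.003687) = 9.298 m/s.
Reynolds number Re = ρVD/μ = 787.2 · 9.298 · 0.06852 / 0.0012 = 4.179e+05.
Re > 4000 → turbulent. Relative roughness ε/D = 4.1e-06/0.06852 = 5.98e-05. Swamee-Jain: f = 0.25/(log₁₀[5.98e-05/3.7 + 5.74/4.179e+05^0.9])² = 0.25/(log₁₀[1.62e-05 + 5.01e-05])² = 0.25/(-4.179)² = 0.01432.
Darcy-Weisbach: ΔP = f(L/D)(ρV²/2) = 0.01432·(3.964/0.06852)·(787.2·9.298²/2) = 0.01432·57.85·3.403e+04 = 2.819e+04 Pa.
ΔP = 2.819e+04 Pa = 28.19 kPa.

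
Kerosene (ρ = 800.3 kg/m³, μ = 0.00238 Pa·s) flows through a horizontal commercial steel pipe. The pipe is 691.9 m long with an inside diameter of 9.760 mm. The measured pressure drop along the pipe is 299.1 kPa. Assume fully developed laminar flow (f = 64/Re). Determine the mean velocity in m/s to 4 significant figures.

V ≈ 0.5407 m/s

For laminar flow, f = 64/Re with Re = ρVD/μ, so Darcy-Weisbach reduces to ΔP = 32μLV/D². Solving for V: V = ΔP·D²/(32μL) = 2.991e+05·(0.00976)²/(32·0.00238·691.9) = 0.5407 m/s.
Check: Re = ρVD/μ = 800.3·0.5407·0.00976/0.00238 = 1774 < 2300, so the laminar assumption holds.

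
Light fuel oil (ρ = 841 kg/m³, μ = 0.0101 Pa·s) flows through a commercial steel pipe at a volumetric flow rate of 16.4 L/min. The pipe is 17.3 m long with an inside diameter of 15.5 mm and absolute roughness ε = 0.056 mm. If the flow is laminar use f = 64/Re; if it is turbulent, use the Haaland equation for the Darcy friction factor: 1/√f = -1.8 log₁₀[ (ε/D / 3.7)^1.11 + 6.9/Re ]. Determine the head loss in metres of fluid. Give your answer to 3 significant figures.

h_f ≈ 4.09 m

Q = 16.4 L/min = 16.4/60000 = 0.0002733 m³/s.
Cross-sectional area A = πD²/4 = π(0.0155)²/4 = 0.0001887 m²; mean velocity V = Q/A = 0.0002733/0.0001887 = 1.449 m/s.
Reynolds number Re = ρVD/μ = 841 · 1.449 · 0.0155 / 0.0101 = 1870.
Re < 2300 → laminar flow, so f = 64/Re = 64/1870 = 0.03423 (the turbulent correlation is not needed).
Darcy-Weisbach: ΔP = f(L/D)(ρV²/2) = 0.03423·(17.3/0.0155)·(841·1.449²/2) = 0.03423·1116·882.4 = 3.371e+04 Pa.
Head loss h_f = ΔP/(ρg) = 3.371e+04/(841·9.81) = 4.09 m.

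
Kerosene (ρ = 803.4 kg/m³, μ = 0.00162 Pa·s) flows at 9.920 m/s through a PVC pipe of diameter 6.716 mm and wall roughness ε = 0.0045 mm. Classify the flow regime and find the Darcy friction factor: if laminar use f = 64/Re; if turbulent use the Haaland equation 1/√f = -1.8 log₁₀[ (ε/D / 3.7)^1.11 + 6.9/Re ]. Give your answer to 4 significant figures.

f ≈ 0.02443

Re = ρVD/μ = 803.4·9.92·0.006716/0.00162 = 3.304e+04.
Re > 4000 → turbulent. ε/D = 4.5e-06/0.006716 = 0.00067; Haaland: 1/√f = -1.8 log₁₀[7.02e-05 + 0.000209] = 6.398, so f = 0.02443.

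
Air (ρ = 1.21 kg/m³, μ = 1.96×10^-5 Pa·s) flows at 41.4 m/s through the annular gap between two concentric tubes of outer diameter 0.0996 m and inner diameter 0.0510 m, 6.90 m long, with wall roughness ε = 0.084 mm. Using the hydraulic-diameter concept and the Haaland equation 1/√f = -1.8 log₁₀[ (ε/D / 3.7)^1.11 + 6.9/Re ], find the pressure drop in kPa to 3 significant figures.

Hydraulic diameter D_h = 4A/P = D_o - D_i = 0.0996 - 0.051 = 0.0486 m.
Re = ρVD_h/μ = 1.21·41.4·0.0486/1.96e-05 = 1.242e+05.
ε/D_h = 8.4e-05/0.0486 = 0.00173; Haaland gives 1/√f = -1.8 log₁₀[0.000201+5.55e-05] = 6.464, so f = 0.02394.
ΔP = f(L/D_h)(ρV²/2) = 0.02394·6.9/0.0486·1037 = 3524 Pa.
ΔP = 3.52 kPa.

ΔP ≈ 3.52 kPa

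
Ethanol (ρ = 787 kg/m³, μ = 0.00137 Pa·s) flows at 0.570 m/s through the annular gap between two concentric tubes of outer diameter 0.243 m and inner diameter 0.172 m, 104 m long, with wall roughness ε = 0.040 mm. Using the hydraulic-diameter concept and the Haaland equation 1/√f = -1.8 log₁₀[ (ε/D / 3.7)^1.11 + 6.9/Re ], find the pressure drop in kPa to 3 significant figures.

Hydraulic diameter D_h = 4A/P = D_o - D_i = 0.243 - 0.172 = 0.071 m.
Re = ρVD_h/μ = 787·0.57·0.071/0.00137 = 2.325e+04.
ε/D_h = 4e-05/0.071 = 0.000563; Haaland gives 1/√f = -1.8 log₁₀[5.79e-05+0.000297] = 6.21, so f = 0.02593.
ΔP = f(L/D_h)(ρV²/2) = 0.02593·104/0.071·127.8 = 4856 Pa.
ΔP = 4.86 kPa.

ΔP ≈ 4.86 kPa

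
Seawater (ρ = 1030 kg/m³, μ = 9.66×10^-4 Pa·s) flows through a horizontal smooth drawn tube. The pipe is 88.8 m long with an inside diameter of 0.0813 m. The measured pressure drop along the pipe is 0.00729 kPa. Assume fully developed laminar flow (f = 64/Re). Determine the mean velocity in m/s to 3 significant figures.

For laminar flow, f = 64/Re with Re = ρVD/μ, so Darcy-Weisbach reduces to ΔP = 32μLV/D². Solving for V: V = ΔP·D²/(32μL) = 7.29·(0.0813)²/(32·0.000966·88.8) = 0.01755 m/s.
Check: Re = ρVD/μ = 1030·0.01755·0.0813/0.000966 = 1522 < 2300, so the laminar assumption holds.

V ≈ 0.0176 m/s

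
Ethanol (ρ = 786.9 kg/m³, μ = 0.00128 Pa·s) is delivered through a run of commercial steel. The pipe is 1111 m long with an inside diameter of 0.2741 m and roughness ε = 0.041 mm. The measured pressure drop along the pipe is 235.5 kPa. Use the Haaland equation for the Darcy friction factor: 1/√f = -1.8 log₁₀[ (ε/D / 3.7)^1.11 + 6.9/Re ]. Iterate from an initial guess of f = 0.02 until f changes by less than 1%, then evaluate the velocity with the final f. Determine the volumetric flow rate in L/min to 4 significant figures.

Rearranging Darcy-Weisbach: V = √(2·ΔP·D/(f·L·ρ)). With ε/D = 4.1e-05/0.2741 = 0.00015, iterate starting from f = 0.02:
  f = 0.02 → V = √(2·2.355e+05·0.2741/(0.02·1111·786.9)) = 2.717 m/s; Re = ρVD/μ = 4.579e+05; f → 0.01493
  f = 0.01493 → V = 3.145 m/s; Re = 5.3e+05; f → 0.01471
  f = 0.01471 → V = 3.168 m/s; Re = 5.338e+05; f → 0.0147
Converged (Δf/f < 1%). With the final f = 0.0147: V = √(2·2.355e+05·0.2741/(0.0147·1111·786.9)) = 3.169 m/s.
Q = V·A = 3.169·(π/4·0.2741²) = 0.187 m³/s = 11220 L/min.

Q ≈ 11220 L/min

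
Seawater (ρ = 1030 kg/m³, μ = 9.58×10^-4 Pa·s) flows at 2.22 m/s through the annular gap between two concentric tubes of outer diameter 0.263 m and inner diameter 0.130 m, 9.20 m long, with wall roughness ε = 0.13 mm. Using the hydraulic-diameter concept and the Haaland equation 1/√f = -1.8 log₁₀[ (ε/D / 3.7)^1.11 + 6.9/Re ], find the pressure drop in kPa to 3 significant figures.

Hydraulic diameter D_h = 4A/P = D_o - D_i = 0.263 - 0.13 = 0.133 m.
Re = ρVD_h/μ = 1030·2.22·0.133/0.000958 = 3.175e+05.
ε/D_h = 0.00013/0.133 = 0.000977; Haaland gives 1/√f = -1.8 log₁₀[0.000107+2.17e-05] = 7.004, so f = 0.02038.
ΔP = f(L/D_h)(ρV²/2) = 0.02038·9.2/0.133·2538 = 3579 Pa.
ΔP = 3.58 kPa.

ΔP ≈ 3.58 kPa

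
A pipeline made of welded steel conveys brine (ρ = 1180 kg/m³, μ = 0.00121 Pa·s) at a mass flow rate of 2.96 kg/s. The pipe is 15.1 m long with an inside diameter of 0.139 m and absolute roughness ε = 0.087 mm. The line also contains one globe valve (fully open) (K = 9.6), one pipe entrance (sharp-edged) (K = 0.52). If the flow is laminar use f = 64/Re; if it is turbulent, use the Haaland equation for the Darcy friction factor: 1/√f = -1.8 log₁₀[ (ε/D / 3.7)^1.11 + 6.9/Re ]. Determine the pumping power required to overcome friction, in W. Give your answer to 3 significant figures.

P ≈ 0.525 W

A = πD²/4 = π(0.139)²/4 = 0.01517 m²; mean velocity V = ṁ/(ρA) = 2.96/(1180 · 0.01517) = 0.1653 m/s.
Reynolds number Re = ρVD/μ = 1180 · 0.1653 · 0.139 / 0.00121 = 2.241e+04.
Re > 4000 → turbulent. Relative roughness ε/D = 8.7e-05/0.139 = 0.000626. Haaland: 1/√f = -1.8 log₁₀[(0.000626/3.7)^1.11 + 6.9/2.241e+04] = -1.8 log₁₀[6.51e-05 + 0.000308] = 6.171, so f = 0.02626.
Total minor-loss coefficient ΣK = 1·9.6 + 1·0.52 = 10.1.
ΔP = [f·L/D + ΣK]·(ρV²/2) = [0.02626·15.1/0.139 + 10.1]·(1180·0.1653²/2) = [2.853 + 10.1]·16.12 = 209.2 Pa.
Q = ṁ/ρ = 2.96/1180 = 0.002508 m³/s.
Pumping power P = QΔP = 0.002508·209.2 = 0.5247 W = 0.525 W.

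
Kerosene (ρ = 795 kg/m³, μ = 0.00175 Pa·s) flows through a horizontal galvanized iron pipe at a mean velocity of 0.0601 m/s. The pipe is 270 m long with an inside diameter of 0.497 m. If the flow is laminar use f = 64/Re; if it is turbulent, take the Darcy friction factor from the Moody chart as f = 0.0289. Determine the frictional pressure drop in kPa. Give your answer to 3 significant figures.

Reynolds number Re = ρVD/μ = 795 · 0.0601 · 0.497 / 0.00175 = 1.357e+04.
Re > 4000 → turbulent; use the Moody-chart value f = 0.0289.
Darcy-Weisbach: ΔP = f(L/D)(ρV²/2) = 0.0289·(270/0.497)·(795·0.0601²/2) = 0.0289·543.3·1.436 = 22.54 Pa.
ΔP = 22.54 Pa = 0.0225 kPa.

ΔP ≈ 0.0225 kPa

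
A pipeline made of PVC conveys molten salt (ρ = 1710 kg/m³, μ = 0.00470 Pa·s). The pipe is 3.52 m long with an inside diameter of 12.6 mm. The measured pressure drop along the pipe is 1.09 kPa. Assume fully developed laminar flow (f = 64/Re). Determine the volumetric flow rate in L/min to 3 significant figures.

For laminar flow, f = 64/Re with Re = ρVD/μ, so Darcy-Weisbach reduces to ΔP = 32μLV/D². Solving for V: V = ΔP·D²/(32μL) = 1090·(0.0126)²/(32·0.0047·3.52) = 0.3269 m/s.
Check: Re = ρVD/μ = 1710·0.3269·0.0126/0.0047 = 1498 < 2300, so the laminar assumption holds.
Q = V·A = 0.3269·(π/4·0.0126²) = 4.076e-05 m³/s = 2.45 L/min.

Q ≈ 2.45 L/min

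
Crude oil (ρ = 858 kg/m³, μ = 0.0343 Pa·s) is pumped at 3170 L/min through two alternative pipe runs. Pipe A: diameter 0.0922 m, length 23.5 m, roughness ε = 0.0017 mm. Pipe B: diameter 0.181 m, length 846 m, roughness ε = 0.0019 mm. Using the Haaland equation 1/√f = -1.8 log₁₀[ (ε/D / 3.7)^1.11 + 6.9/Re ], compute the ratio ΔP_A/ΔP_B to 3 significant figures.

Pipe A: V = Q/A = 0.05283/0.006677 = 7.913 m/s; Re = 1.825e+04; ε/D = 1.84e-05; Haaland → f = 0.02637; ΔP_A = f(L/D)(ρV²/2) = 1.806e+05 Pa.
Pipe B: V = Q/A = 0.05283/0.02573 = 2.053 m/s; Re = 9297; ε/D = 1.05e-05; Haaland → f = 0.03152; ΔP_B = f(L/D)(ρV²/2) = 2.665e+05 Pa.
ΔP_A/ΔP_B = 1.806e+05/2.665e+05 = 0.678.

ΔP_A/ΔP_B ≈ 0.678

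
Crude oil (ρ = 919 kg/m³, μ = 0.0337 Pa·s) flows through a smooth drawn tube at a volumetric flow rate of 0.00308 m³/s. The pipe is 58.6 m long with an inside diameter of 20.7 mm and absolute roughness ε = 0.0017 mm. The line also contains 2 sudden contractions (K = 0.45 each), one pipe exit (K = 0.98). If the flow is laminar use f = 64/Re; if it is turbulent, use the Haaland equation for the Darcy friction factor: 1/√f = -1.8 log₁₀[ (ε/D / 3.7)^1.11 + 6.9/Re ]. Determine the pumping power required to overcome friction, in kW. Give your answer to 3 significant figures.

P ≈ 12.8 kW

Cross-sectional area A = πD²/4 = π(0.0207)²/4 = 0.0003365 m²; mean velocity V = Q/A = 0.00308/0.0003365 = 9.152 m/s.
Reynolds number Re = ρVD/μ = 919 · 9.152 · 0.0207 / 0.0337 = 5166.
Re > 4000 → turbulent. Relative roughness ε/D = 1.7e-06/0.0207 = 8.21e-05. Haaland: 1/√f = -1.8 log₁₀[(8.21e-05/3.7)^1.11 + 6.9/5166] = -1.8 log₁₀[6.83e-06 + 0.00134] = 5.17, so f = 0.03742.
Total minor-loss coefficient ΣK = 2·0.45 + 1·0.98 = 1.88.
ΔP = [f·L/D + ΣK]·(ρV²/2) = [0.03742·58.6/0.0207 + 1.88]·(919·9.152²/2) = [105.9 + 1.88]·3.849e+04 = 4.149e+06 Pa.
Pumping power P = QΔP = 0.00308·4.149e+06 = 12780 W = 12.8 kW.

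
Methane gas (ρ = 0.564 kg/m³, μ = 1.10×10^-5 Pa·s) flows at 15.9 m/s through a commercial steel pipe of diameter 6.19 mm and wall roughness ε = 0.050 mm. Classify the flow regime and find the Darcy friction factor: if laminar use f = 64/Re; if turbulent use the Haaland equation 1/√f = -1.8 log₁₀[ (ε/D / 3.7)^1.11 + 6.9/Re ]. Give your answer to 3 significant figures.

f ≈ 0.0455

Re = ρVD/μ = 0.564·15.9·0.00619/1.1e-05 = 5046.
Re > 4000 → turbulent. ε/D = 5e-05/0.00619 = 0.00808; Haaland: 1/√f = -1.8 log₁₀[0.00111 + 0.00137] = 4.69, so f = 0.04546.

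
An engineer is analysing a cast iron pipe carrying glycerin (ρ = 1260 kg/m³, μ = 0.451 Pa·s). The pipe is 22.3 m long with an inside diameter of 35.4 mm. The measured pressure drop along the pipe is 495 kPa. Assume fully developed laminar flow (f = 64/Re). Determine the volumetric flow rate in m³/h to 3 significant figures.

Q ≈ 6.83 m³/h

For laminar flow, f = 64/Re with Re = ρVD/μ, so Darcy-Weisbach reduces to ΔP = 32μLV/D². Solving for V: V = ΔP·D²/(32μL) = 4.95e+05·(0.0354)²/(32·0.451·22.3) = 1.927 m/s.
Check: Re = ρVD/μ = 1260·1.927·0.0354/0.451 = 190.6 < 2300, so the laminar assumption holds.
Q = V·A = 1.927·(π/4·0.0354²) = 0.001897 m³/s = 6.83 m³/h.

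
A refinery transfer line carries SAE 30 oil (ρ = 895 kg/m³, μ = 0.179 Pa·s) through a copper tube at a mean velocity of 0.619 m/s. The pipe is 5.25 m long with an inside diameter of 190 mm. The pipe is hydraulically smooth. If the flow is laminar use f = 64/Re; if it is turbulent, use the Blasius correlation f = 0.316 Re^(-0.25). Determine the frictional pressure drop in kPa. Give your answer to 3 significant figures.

Reynolds number Re = ρVD/μ = 895 · 0.619 · 0.19 / 0.179 = 588.
Re < 2300 → laminar flow, so f = 64/Re = 64/588 = 0.1088 (the turbulent correlation is not needed).
Darcy-Weisbach: ΔP = f(L/D)(ρV²/2) = 0.1088·(5.25/0.19)·(895·0.619²/2) = 0.1088·27.63·171.5 = 515.6 Pa.
ΔP = 515.6 Pa = 0.516 kPa.

ΔP ≈ 0.516 kPa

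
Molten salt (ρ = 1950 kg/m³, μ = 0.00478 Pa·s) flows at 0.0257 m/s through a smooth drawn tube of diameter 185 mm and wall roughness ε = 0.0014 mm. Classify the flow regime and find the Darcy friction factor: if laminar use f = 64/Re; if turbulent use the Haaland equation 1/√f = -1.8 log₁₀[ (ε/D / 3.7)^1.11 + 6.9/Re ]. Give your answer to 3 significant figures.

f ≈ 0.0330

Re = ρVD/μ = 1950·0.0257·0.185/0.00478 = 1940.
Re < 2300 → laminar, so f = 64/Re = 0.033 (roughness is irrelevant in laminar flow).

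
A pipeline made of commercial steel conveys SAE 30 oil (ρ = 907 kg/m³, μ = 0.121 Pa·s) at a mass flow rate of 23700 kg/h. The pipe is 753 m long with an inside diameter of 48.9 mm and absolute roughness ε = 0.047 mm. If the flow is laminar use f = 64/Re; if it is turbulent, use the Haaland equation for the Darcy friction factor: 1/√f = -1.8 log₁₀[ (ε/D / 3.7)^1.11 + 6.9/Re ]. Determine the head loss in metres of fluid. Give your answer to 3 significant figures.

h_f ≈ 530 m

ṁ = 23700 kg/h = 23700/3600 = 6.583 kg/s.
A = πD²/4 = π(0.0489)²/4 = 0.001878 m²; mean velocity V = ṁ/(ρA) = 6.583/(907 · 0.001878) = 3.865 m/s.
Reynolds number Re = ρVD/μ = 907 · 3.865 · 0.0489 / 0.121 = 1417.
Re < 2300 → laminar flow, so f = 64/Re = 64/1417 = 0.04518 (the turbulent correlation is not needed).
Darcy-Weisbach: ΔP = f(L/D)(ρV²/2) = 0.04518·(753/0.0489)·(907·3.865²/2) = 0.04518·1.54e+04·6774 = 4.712e+06 Pa.
Head loss h_f = ΔP/(ρg) = 4.712e+06/(907·9.81) = 530 m.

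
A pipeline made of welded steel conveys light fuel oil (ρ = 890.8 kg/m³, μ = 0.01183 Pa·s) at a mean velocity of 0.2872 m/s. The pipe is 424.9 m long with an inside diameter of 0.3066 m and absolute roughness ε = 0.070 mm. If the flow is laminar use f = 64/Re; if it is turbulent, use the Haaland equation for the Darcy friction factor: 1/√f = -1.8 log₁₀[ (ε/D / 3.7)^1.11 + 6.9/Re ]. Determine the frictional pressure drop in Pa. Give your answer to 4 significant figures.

Reynolds number Re = ρVD/μ = 890.8 · 0.2872 · 0.3066 / 0.0118 = 6631.
Re > 4000 → turbulent. Relative roughness ε/D = 7e-05/0.3066 = 0.000228. Haaland: 1/√f = -1.8 log₁₀[(0.000228/3.7)^1.11 + 6.9/6631] = -1.8 log₁₀[2.12e-05 + 0.00104] = 5.353, so f = 0.0349.
Darcy-Weisbach: ΔP = f(L/D)(ρV²/2) = 0.0349·(424.9/0.3066)·(890.8·0.2872²/2) = 0.0349·1386·36.74 = 1777 Pa.

ΔP ≈ 1777 Pa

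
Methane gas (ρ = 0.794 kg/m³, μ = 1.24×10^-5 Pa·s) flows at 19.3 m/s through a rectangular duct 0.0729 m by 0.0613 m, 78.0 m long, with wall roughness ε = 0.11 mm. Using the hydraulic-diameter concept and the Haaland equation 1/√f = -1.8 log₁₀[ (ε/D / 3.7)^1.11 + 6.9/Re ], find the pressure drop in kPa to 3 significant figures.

ΔP ≈ 4.22 kPa

Hydraulic diameter D_h = 4A/P = 4·(0.0729·0.0613)/(2·(0.0729+0.0613)) = 0.01788/0.2684 = 0.0666 m.
Re = ρVD_h/μ = 0.794·19.3·0.0666/1.24e-05 = 8.23e+04.
ε/D_h = 0.00011/0.0666 = 0.00165; Haaland gives 1/√f = -1.8 log₁₀[0.000191+8.38e-05] = 6.409, so f = 0.02434.
ΔP = f(L/D_h)(ρV²/2) = 0.02434·78/0.0666·147.9 = 4216 Pa.
ΔP = 4.22 kPa.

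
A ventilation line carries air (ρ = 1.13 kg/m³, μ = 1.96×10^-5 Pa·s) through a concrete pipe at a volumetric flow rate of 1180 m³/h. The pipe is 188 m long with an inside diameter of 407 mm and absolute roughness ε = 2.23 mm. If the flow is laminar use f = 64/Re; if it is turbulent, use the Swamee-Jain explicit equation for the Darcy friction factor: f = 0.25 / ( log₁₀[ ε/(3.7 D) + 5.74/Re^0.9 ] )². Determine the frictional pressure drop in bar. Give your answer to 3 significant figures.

Q = 1180 m³/h = 1180/3600 = 0.3278 m³/s.
Cross-sectional area A = πD²/4 = π(0.407)²/4 = 0.1301 m²; mean velocity V = Q/A = 0.3278/0.1301 = 2.519 m/s.
Reynolds number Re = ρVD/μ = 1.13 · 2.519 · 0.407 / 1.96e-05 = 5.912e+04.
Re > 4000 → turbulent. Relative roughness ε/D = 0.00223/0.407 = 0.00548. Swamee-Jain: f = 0.25/(log₁₀[0.00548/3.7 + 5.74/5.912e+04^0.9])² = 0.25/(log₁₀[0.00148 + 0.000291])² = 0.25/(-2.751)² = 0.03302.
Darcy-Weisbach: ΔP = f(L/D)(ρV²/2) = 0.03302·(188/0.407)·(1.13·2.519²/2) = 0.03302·461.9·3.586 = 54.7 Pa.
ΔP = 54.7 Pa = 5.47×10^-4 bar.

ΔP ≈ 5.47×10^-4 bar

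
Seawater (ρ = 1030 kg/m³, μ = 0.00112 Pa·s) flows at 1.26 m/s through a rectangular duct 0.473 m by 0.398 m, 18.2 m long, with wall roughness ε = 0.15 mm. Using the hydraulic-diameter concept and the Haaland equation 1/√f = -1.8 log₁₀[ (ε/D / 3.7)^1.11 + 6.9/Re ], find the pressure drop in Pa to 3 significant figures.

Hydraulic diameter D_h = 4A/P = 4·(0.473·0.398)/(2·(0.473+0.398)) = 0.753/1.742 = 0.4323 m.
Re = ρVD_h/μ = 1030·1.26·0.4323/0.00112 = 5.009e+05.
ε/D_h = 0.00015/0.4323 = 0.000347; Haaland gives 1/√f = -1.8 log₁₀[3.38e-05+1.38e-05] = 7.781, so f = 0.01652.
ΔP = f(L/D_h)(ρV²/2) = 0.01652·18.2/0.4323·817.6 = 568.7 Pa.

ΔP ≈ 569 Pa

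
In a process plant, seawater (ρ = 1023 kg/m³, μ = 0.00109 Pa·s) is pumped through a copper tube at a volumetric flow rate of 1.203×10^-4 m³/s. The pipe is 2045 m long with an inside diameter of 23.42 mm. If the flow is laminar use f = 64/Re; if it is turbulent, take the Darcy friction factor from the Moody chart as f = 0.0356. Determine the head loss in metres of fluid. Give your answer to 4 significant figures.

Cross-sectional area A = πD²/4 = π(0.02342)²/4 = 0.0004308 m²; mean velocity V = Q/A = 0.0001203/0.0004308 = 0.2793 m/s.
Reynolds number Re = ρVD/μ = 1023 · 0.2793 · 0.02342 / 0.00109 = 6138.
Re > 4000 → turbulent; use the Moody-chart value f = 0.0356.
Darcy-Weisbach: ΔP = f(L/D)(ρV²/2) = 0.0356·(2045/0.02342)·(1023·0.2793²/2) = 0.0356·8.732e+04·39.89 = 1.24e+05 Pa.
Head loss h_f = ΔP/(ρg) = 1.24e+05/(1023·9.81) = 12.36 m.

h_f ≈ 12.36 m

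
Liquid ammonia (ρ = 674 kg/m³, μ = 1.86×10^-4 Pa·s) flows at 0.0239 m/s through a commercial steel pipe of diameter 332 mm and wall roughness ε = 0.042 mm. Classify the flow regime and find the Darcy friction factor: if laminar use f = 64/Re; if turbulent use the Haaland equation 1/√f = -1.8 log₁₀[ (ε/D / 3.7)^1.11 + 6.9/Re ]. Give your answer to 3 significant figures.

f ≈ 0.0238

Re = ρVD/μ = 674·0.0239·0.332/0.000186 = 2.875e+04.
Re > 4000 → turbulent. ε/D = 4.2e-05/0.332 = 0.000127; Haaland: 1/√f = -1.8 log₁₀[1.1e-05 + 0.00024] = 6.481, so f = 0.02381.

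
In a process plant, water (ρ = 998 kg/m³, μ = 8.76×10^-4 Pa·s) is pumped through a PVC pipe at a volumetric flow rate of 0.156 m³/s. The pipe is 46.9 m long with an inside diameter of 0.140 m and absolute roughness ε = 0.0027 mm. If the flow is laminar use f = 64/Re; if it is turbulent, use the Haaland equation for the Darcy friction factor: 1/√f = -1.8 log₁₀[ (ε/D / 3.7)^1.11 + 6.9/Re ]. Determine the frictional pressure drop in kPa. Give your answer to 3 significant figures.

ΔP ≈ 192 kPa

Cross-sectional area A = πD²/4 = π(0.14)²/4 = 0.01539 m²; mean velocity V = Q/A = 0.156/0.01539 = 10.13 m/s.
Reynolds number Re = ρVD/μ = 998 · 10.13 · 0.14 / 0.000876 = 1.616e+06.
Re > 4000 → turbulent. Relative roughness ε/D = 2.7e-06/0.14 = 1.93e-05. Haaland: 1/√f = -1.8 log₁₀[(1.93e-05/3.7)^1.11 + 6.9/1.616e+06] = -1.8 log₁₀[1.37e-06 + 4.27e-06] = 9.448, so f = 0.0112.
Darcy-Weisbach: ΔP = f(L/D)(ρV²/2) = 0.0112·(46.9/0.14)·(998·10.13²/2) = 0.0112·335·5.125e+04 = 1.923e+05 Pa.
ΔP = 1.923e+05 Pa = 192 kPa.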